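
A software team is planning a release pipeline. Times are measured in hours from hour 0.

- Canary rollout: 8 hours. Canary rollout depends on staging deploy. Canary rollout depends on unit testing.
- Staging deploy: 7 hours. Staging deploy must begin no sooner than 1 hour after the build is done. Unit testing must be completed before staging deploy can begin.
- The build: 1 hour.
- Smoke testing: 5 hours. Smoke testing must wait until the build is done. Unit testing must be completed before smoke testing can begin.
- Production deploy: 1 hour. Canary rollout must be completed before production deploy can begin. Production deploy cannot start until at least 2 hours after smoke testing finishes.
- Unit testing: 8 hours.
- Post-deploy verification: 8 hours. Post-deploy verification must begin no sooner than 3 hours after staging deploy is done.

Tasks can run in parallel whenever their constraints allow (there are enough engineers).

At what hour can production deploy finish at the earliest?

24

Unit testing can start immediately at hour 0; it finishes at hour 8.
The build can start immediately at hour 0; it finishes at hour 1.
For smoke testing: the build (finishes hour 1); unit testing (finishes hour 8). Taking the maximum gives a start of hour 8, and it finishes at 8 + 5 = hour 13.
Staging deploy needs all of the build (finishes hour 1, plus 1-hour gap → hour 2); unit testing (finishes hour 8). That puts its earliest start at hour 8; it finishes at 8 + 7 = hour 15.
Canary rollout cannot start until staging deploy (finishes hour 15); unit testing (finishes hour 8). The controlling bound is hour 15, so canary rollout finishes at 15 + 8 = hour 23.
Production deploy has to wait for canary rollout (finishes hour 23); smoke testing (finishes hour 13, plus 2-hour gap → hour 15). The latest of these is hour 23, so production deploy runs hour 23 to 23 + 1 = hour 24.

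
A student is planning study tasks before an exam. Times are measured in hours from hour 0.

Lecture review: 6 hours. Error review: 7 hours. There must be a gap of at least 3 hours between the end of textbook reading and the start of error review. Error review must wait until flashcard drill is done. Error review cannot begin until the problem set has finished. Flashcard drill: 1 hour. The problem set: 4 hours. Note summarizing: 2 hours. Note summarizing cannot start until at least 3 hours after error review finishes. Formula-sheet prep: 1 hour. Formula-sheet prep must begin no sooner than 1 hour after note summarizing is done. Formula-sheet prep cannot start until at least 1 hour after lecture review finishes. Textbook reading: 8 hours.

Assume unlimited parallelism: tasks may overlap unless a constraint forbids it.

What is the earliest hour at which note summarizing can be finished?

23

Flashcard drill has no prerequisites, so it starts at hour 0 and finishes at hour 1.
Nothing blocks the problem set, so it runs from hour 0 to hour 4.
Textbook reading can start immediately at hour 0; it finishes at hour 8.
For error review: textbook reading (finishes hour 8, plus 3-hour gap → hour 11); flashcard drill (finishes hour 1); the problem set (finishes hour 4). Taking the maximum gives a start of hour 11, and it finishes at 11 + 7 = hour 18.
Note summarizing waits on error review (finishes hour 18, plus 3-hour gap → hour 21), so it starts at hour 21 and finishes at 21 + 2 = hour 23.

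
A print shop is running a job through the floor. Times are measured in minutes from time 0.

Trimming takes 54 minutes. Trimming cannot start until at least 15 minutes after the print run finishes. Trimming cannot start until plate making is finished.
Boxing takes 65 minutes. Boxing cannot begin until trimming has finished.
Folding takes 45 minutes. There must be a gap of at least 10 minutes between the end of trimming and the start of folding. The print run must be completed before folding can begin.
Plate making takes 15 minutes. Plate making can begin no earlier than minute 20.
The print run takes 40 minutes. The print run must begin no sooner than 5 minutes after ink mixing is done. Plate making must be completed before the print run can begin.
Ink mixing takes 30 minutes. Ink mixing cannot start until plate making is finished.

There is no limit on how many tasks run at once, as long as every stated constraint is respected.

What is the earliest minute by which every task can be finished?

After its own release at minute 20, plate making can start at minute 20 and finishes at minute 35.
Ink mixing waits on plate making (finishes minute 35), so it starts at minute 35 and finishes at 35 + 30 = minute 65.
For the print run: ink mixing (finishes minute 65, plus 5-minute gap → minute 70); plate making (finishes minute 35). Taking the maximum gives a start of minute 70, and it finishes at 70 + 40 = minute 110.
Trimming cannot start until the print run (finishes minute 110, plus 15-minute gap → minute 125); plate making (finishes minute 35). The controlling bound is minute 125, so trimming finishes at 125 + 54 = minute 179.
Boxing cannot begin until trimming (finishes minute 179). It runs from minute 179 to 179 + 65 = minute 244.
Folding needs all of trimming (finishes minute 179, plus 10-minute gap → minute 189); the print run (finishes minute 110). That puts its earliest start at minute 189; it finishes at 189 + 45 = minute 234.
All tasks are finished once the last one completes. Finish times: Plate making at 35, Ink mixing at 65, The print run at 110, Trimming at 179, Folding at 234, Boxing at 244. The latest is minute 244.

244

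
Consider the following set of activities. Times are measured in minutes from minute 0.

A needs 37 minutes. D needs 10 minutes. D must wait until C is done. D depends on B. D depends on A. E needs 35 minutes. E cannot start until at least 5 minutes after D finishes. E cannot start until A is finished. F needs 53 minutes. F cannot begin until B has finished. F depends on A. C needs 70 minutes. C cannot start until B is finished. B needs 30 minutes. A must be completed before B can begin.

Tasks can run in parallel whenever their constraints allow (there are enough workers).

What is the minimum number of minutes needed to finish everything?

Nothing blocks A, so it runs from minute 0 to minute 37.
B cannot begin until A (finishes minute 37). It runs from minute 37 to 37 + 30 = minute 67.
F cannot start until B (finishes minute 67); A (finishes minute 37). The controlling bound is minute 67, so F finishes at 67 + 53 = minute 120.
C cannot begin until B (finishes minute 67). It runs from minute 67 to 67 + 70 = minute 137.
D cannot start until C (finishes minute 137); B (finishes minute 67); A (finishes minute 37). The controlling bound is minute 137, so D finishes at 137 + 10 = minute 147.
For E: D (finishes minute 147, plus 5-minute gap → minute 152); A (finishes minute 37). Taking the maximum gives a start of minute 152, and it finishes at 152 + 35 = minute 187.
All tasks are finished once the last one completes. Finish times: A at 37, B at 67, C at 137, D at 147, E at 187, F at 120. The latest is minute 187.

187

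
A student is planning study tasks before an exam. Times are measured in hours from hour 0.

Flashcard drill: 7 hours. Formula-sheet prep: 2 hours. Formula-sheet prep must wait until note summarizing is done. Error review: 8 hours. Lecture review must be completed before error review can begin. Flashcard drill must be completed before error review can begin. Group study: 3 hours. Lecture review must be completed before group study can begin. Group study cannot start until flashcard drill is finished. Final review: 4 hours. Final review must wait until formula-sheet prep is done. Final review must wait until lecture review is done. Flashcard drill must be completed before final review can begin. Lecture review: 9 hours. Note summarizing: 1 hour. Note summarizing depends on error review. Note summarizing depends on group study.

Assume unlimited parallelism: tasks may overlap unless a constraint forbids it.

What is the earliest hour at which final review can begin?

20

Nothing blocks flashcard drill, so it runs from hour 0 to hour 7.
Lecture review has no prerequisites, so it starts at hour 0 and finishes at hour 9.
Group study needs all of lecture review (finishes hour 9); flashcard drill (finishes hour 7). That puts its earliest start at hour 9; it finishes at 9 + 3 = hour 12.
Error review needs all of lecture review (finishes hour 9); flashcard drill (finishes hour 7). That puts its earliest start at hour 9; it finishes at 9 + 8 = hour 17.
Note summarizing needs all of error review (finishes hour 17); group study (finishes hour 12). That puts its earliest start at hour 17; it finishes at 17 + 1 = hour 18.
After note summarizing (finishes hour 18), formula-sheet prep can start at hour 18 and finishes at hour 20.
Final review waits on formula-sheet prep (finishes hour 20); lecture review (finishes hour 9); flashcard drill (finishes hour 7). The latest of these is hour 20, which is the earliest final review can start.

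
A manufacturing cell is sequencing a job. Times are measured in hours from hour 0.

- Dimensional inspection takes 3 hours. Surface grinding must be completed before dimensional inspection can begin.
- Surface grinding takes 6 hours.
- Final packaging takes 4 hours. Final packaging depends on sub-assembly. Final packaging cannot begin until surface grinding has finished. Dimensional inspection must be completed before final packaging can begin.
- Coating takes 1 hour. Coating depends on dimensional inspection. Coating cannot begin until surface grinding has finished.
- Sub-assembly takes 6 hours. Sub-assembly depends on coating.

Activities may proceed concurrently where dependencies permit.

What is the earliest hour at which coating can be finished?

Nothing blocks surface grinding, so it runs from hour 0 to hour 6.
Dimensional inspection cannot begin until surface grinding (finishes hour 6). It runs from hour 6 to 6 + 3 = hour 9.
Coating cannot start until dimensional inspection (finishes hour 9); surface grinding (finishes hour 6). The controlling bound is hour 9, so coating finishes at 9 + 1 = hour 10.

10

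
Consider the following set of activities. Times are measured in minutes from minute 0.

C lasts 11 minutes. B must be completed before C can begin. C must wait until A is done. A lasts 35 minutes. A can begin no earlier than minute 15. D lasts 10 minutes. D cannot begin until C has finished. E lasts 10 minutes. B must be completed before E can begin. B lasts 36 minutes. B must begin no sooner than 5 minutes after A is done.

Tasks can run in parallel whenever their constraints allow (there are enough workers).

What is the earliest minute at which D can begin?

A cannot begin until its own release at minute 15. It runs from minute 15 to 15 + 35 = minute 50.
After A (finishes minute 50, plus 5-minute gap → minute 55), B can start at minute 55 and finishes at minute 91.
C cannot start until B (finishes minute 91); A (finishes minute 50). The controlling bound is minute 91, so C finishes at 91 + 11 = minute 102.
D waits on C (finishes minute 102), so the earliest it can start is minute 102.

102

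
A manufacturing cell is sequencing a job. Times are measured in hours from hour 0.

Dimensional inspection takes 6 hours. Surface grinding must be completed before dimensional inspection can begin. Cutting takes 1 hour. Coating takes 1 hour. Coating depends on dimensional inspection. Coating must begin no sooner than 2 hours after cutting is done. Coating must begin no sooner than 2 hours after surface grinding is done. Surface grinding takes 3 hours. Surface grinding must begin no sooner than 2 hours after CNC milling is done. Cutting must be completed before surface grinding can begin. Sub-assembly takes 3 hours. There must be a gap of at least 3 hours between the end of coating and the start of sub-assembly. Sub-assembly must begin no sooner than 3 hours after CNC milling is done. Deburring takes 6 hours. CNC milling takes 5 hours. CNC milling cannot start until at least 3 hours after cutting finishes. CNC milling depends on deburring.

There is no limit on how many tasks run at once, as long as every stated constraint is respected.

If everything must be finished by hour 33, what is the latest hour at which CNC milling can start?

10

To finish by hour 33, sub-assembly (duration 3) must start no later than hour 30.
Since sub-assembly (must start by hour 30, minus 3-hour gap → hour 27) depends on it, coating must finish by hour 27. Backing off its 1-hour duration gives a latest start of hour 26.
Dimensional inspection feeds into coating (must start by hour 26); so dimensional inspection must finish by hour 26 and therefore start by hour 20.
Surface grinding must finish in time for dimensional inspection (must start by hour 20); coating (must start by hour 26, minus 2-hour gap → hour 24). The tightest is hour 20, so surface grinding must start by 20 − 3 = hour 17.
CNC milling must finish in time for surface grinding (must start by hour 17, minus 2-hour gap → hour 15); sub-assembly (must start by hour 30, minus 3-hour gap → hour 27). The tightest is hour 15, so CNC milling must start by 15 − 5 = hour 10.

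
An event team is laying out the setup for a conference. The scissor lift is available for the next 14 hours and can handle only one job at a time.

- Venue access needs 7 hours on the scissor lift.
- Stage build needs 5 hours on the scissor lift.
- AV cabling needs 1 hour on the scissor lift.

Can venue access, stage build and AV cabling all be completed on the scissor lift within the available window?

Yes

Running back to back, the jobs need 7 + 5 + 1 = 13 hours on the scissor lift.
Since 13 ≤ 14, they fit within the window.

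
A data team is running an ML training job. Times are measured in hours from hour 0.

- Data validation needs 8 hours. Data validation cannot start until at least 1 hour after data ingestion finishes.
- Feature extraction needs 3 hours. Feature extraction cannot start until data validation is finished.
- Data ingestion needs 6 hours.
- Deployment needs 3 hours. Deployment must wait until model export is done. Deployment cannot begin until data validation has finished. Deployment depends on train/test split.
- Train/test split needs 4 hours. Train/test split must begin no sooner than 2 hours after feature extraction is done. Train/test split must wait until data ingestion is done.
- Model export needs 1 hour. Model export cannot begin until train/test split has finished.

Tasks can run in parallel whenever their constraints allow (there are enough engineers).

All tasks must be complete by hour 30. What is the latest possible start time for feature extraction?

17

To finish by hour 30, deployment (duration 3) must start no later than hour 27.
Model export has to be done before deployment (must start by hour 27). That means finishing by hour 27, i.e. starting by 27 − 1 = hour 26.
Train/test split feeds model export (must start by hour 26); deployment (must start by hour 27). Taking the minimum, train/test split must finish by hour 26 and start by 26 − 4 = hour 22.
Feature extraction has to be done before train/test split (must start by hour 22, minus 2-hour gap → hour 20). That means finishing by hour 20, i.e. starting by 20 − 3 = hour 17.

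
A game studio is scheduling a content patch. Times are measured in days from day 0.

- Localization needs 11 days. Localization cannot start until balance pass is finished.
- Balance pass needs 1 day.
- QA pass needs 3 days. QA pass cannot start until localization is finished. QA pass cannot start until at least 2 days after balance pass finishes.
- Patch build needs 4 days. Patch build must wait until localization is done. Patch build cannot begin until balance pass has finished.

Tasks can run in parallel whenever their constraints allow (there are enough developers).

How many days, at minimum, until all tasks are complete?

16

Nothing blocks balance pass, so it runs from day 0 to day 1.
Localization cannot begin until balance pass (finishes day 1). It runs from day 1 to 1 + 11 = day 12.
Patch build needs all of localization (finishes day 12); balance pass (finishes day 1). That puts its earliest start at day 12; it finishes at 12 + 4 = day 16.
For QA pass: localization (finishes day 12); balance pass (finishes day 1, plus 2-day gap → day 3). Taking the maximum gives a start of day 12, and it finishes at 12 + 3 = day 15.
All tasks are finished once the last one completes. Finish times: Balance pass at 1, Localization at 12, QA pass at 15, Patch build at 16. The latest is day 16.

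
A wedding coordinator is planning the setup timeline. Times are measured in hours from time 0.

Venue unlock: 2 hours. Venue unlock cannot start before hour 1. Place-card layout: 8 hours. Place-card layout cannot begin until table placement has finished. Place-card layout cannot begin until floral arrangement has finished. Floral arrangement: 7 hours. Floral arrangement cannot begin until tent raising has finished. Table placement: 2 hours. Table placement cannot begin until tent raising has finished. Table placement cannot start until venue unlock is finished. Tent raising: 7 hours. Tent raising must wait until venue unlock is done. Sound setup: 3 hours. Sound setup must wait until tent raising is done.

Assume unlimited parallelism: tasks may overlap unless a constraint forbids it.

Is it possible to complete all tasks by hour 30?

Venue unlock cannot begin until its own release at hour 1. It runs from hour 1 to 1 + 2 = hour 3.
Tent raising waits on venue unlock (finishes hour 3), so it starts at hour 3 and finishes at 3 + 7 = hour 10.
Sound setup cannot begin until tent raising (finishes hour 10). It runs from hour 10 to 10 + 3 = hour 13.
After tent raising (finishes hour 10), floral arrangement can start at hour 10 and finishes at hour 17.
For table placement: tent raising (finishes hour 10); venue unlock (finishes hour 3). Taking the maximum gives a start of hour 10, and it finishes at 10 + 2 = hour 12.
Place-card layout has to wait for table placement (finishes hour 12); floral arrangement (finishes hour 17). The latest of these is hour 17, so place-card layout runs hour 17 to 17 + 8 = hour 25.
Every task is finished by hour 25, which is no later than the deadline of 30, so the schedule is feasible.

Yes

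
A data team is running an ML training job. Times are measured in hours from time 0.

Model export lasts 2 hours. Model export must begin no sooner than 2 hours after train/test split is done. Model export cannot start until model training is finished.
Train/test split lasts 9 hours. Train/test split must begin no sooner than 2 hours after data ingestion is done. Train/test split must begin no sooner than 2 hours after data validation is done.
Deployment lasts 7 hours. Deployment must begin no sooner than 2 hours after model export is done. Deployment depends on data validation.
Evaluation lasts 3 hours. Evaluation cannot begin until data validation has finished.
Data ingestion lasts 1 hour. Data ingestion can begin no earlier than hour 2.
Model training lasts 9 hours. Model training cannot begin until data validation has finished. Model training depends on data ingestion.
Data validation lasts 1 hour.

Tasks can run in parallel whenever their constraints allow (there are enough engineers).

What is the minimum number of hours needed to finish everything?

27

Data validation can start immediately at hour 0; it finishes at hour 1.
Evaluation waits on data validation (finishes hour 1), so it starts at hour 1 and finishes at 1 + 3 = hour 4.
Data ingestion cannot begin until its own release at hour 2. It runs from hour 2 to 2 + 1 = hour 3.
Model training has to wait for data validation (finishes hour 1); data ingestion (finishes hour 3). The latest of these is hour 3, so model training runs hour 3 to 3 + 9 = hour 12.
For train/test split: data ingestion (finishes hour 3, plus 2-hour gap → hour 5); data validation (finishes hour 1, plus 2-hour gap → hour 3). Taking the maximum gives a start of hour 5, and it finishes at 5 + 9 = hour 14.
Model export cannot start until train/test split (finishes hour 14, plus 2-hour gap → hour 16); model training (finishes hour 12). The controlling bound is hour 16, so model export finishes at 16 + 2 = hour 18.
For deployment: model export (finishes hour 18, plus 2-hour gap → hour 20); data validation (finishes hour 1). Taking the maximum gives a start of hour 20, and it finishes at 20 + 7 = hour 27.
All tasks are finished once the last one completes. Finish times: Data ingestion at 3, Data validation at 1, Train/test split at 14, Model training at 12, Evaluation at 4, Model export at 18, Deployment at 27. The latest is hour 27.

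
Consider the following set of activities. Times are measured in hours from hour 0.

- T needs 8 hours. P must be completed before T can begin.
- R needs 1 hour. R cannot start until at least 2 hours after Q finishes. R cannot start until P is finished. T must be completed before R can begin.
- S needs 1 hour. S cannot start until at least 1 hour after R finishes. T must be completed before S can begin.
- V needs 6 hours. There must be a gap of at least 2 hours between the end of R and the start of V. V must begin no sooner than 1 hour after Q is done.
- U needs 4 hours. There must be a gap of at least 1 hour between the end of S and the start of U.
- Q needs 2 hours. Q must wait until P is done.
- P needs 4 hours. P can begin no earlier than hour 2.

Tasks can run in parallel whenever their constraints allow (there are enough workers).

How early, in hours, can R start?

P waits on its own release at hour 2, so it starts at hour 2 and finishes at 2 + 4 = hour 6.
T waits on P (finishes hour 6), so it starts at hour 6 and finishes at 6 + 8 = hour 14.
After P (finishes hour 6), Q can start at hour 6 and finishes at hour 8.
R waits on Q (finishes hour 8, plus 2-hour gap → hour 10); P (finishes hour 6); T (finishes hour 14). The latest of these is hour 14, which is the earliest R can start.

14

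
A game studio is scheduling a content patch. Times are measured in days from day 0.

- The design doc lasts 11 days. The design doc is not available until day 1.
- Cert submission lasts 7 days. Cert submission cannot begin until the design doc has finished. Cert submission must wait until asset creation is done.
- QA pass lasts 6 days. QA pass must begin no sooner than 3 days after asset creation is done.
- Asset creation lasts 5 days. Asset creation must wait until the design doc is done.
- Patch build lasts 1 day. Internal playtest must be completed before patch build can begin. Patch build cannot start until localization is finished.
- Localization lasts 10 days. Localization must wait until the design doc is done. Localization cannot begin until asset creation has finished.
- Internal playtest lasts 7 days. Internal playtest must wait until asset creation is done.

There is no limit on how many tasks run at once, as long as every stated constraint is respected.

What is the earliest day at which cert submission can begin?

After its own release at day 1, the design doc can start at day 1 and finishes at day 12.
Asset creation waits on the design doc (finishes day 12), so it starts at day 12 and finishes at 12 + 5 = day 17.
Cert submission waits on the design doc (finishes day 12); asset creation (finishes day 17). The latest of these is day 17, which is the earliest cert submission can start.

17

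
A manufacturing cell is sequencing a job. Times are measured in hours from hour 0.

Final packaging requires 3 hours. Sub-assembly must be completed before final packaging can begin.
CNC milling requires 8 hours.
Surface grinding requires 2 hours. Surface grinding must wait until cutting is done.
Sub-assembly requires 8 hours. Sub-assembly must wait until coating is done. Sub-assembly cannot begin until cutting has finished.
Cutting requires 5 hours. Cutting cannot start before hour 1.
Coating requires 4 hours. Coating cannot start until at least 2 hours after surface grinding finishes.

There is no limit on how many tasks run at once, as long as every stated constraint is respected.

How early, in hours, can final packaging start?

Cutting cannot begin until its own release at hour 1. It runs from hour 1 to 1 + 5 = hour 6.
Surface grinding waits on cutting (finishes hour 6), so it starts at hour 6 and finishes at 6 + 2 = hour 8.
After surface grinding (finishes hour 8, plus 2-hour gap → hour 10), coating can start at hour 10 and finishes at hour 14.
Sub-assembly has to wait for coating (finishes hour 14); cutting (finishes hour 6). The latest of these is hour 14, so sub-assembly runs hour 14 to 14 + 8 = hour 22.
Final packaging waits on sub-assembly (finishes hour 22), so the earliest it can start is hour 22.

22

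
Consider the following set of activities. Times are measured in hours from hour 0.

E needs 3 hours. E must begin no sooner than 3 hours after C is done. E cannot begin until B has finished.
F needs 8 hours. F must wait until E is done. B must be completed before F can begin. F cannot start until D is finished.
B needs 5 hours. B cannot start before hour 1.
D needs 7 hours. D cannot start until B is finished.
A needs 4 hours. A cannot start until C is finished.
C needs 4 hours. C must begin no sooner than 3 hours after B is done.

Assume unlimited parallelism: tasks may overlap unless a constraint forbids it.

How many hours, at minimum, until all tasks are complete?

B waits on its own release at hour 1, so it starts at hour 1 and finishes at 1 + 5 = hour 6.
D cannot begin until B (finishes hour 6). It runs from hour 6 to 6 + 7 = hour 13.
After B (finishes hour 6, plus 3-hour gap → hour 9), C can start at hour 9 and finishes at hour 13.
E has to wait for C (finishes hour 13, plus 3-hour gap → hour 16); B (finishes hour 6). The latest of these is hour 16, so E runs hour 16 to 16 + 3 = hour 19.
F needs all of E (finishes hour 19); B (finishes hour 6); D (finishes hour 13). That puts its earliest start at hour 19; it finishes at 19 + 8 = hour 27.
A cannot begin until C (finishes hour 13). It runs from hour 13 to 13 + 4 = hour 17.
All tasks are finished once the last one completes. Finish times: A at 17, B at 6, C at 13, D at 13, E at 19, F at 27. The latest is hour 27.

27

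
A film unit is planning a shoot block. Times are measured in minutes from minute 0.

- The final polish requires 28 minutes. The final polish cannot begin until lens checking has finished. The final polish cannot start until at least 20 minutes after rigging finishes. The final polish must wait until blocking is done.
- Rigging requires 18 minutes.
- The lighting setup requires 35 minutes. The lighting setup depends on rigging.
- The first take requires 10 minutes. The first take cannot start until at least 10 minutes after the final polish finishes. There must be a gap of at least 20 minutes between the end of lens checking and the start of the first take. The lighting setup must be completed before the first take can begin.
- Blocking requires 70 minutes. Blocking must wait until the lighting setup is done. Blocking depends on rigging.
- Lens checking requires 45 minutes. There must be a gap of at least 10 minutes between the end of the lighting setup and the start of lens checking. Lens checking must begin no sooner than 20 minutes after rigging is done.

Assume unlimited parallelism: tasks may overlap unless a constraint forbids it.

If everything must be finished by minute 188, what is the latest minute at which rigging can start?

To finish by minute 188, the first take (duration 10) must start no later than minute 178.
The final polish feeds into the first take (must start by minute 178, minus 10-minute gap → minute 168); so the final polish must finish by minute 168 and therefore start by minute 140.
Lens checking feeds the final polish (must start by minute 140); the first take (must start by minute 178, minus 20-minute gap → minute 158). Taking the minimum, lens checking must finish by minute 140 and start by 140 − 45 = minute 95.
Blocking must finish before the final polish (must start by minute 140). With a 70-minute duration, blocking must start by 140 − 70 = minute 70.
The lighting setup has several dependents: lens checking (must start by minute 95, minus 10-minute gap → minute 85); blocking (must start by minute 70); the first take (must start by minute 178). The earliest of those limits is minute 70, so the lighting setup must start by 70 − 35 = minute 35.
For rigging: the lighting setup (must start by minute 35); lens checking (must start by minute 95, minus 20-minute gap → minute 75); blocking (must start by minute 70); the final polish (must start by minute 140, minus 20-minute gap → minute 120). The most restrictive is minute 35; with an 18-minute duration, rigging must start by minute 17.

17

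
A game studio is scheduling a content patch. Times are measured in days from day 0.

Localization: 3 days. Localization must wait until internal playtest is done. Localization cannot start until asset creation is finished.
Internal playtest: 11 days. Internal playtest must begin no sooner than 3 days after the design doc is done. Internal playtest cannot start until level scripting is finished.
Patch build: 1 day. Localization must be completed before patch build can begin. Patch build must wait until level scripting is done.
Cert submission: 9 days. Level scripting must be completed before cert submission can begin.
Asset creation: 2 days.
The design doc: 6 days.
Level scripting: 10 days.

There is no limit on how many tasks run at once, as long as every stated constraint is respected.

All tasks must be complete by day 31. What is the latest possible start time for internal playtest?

16

Nothing follows patch build; the deadline of day 31 is its only limit. It must start by 31 − 1 = day 30.
Localization has to be done before patch build (must start by day 30). That means finishing by day 30, i.e. starting by 30 − 3 = day 27.
Internal playtest feeds into localization (must start by day 27); so internal playtest must finish by day 27 and therefore start by day 16.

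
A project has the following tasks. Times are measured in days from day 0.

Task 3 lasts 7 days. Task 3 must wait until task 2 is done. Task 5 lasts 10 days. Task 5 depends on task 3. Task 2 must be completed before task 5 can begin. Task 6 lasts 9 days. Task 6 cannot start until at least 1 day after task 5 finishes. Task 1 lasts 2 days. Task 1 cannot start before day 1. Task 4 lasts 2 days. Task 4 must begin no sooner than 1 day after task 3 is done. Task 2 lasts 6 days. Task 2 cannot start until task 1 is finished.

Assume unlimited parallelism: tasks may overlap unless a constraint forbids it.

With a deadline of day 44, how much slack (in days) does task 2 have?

8

After its own release at day 1, task 1 can start at day 1 and finishes at day 3.
Task 2 cannot begin until task 1 (finishes day 3). It runs from day 3 to 3 + 6 = day 9.

Working backward from the deadline:
To finish by day 44, task 4 (duration 2) must start no later than day 42.
To finish by day 44, task 6 (duration 9) must start no later than day 35.
Since task 6 (must start by day 35, minus 1-day gap → day 34) depends on it, task 5 must finish by day 34. Backing off its 10-day duration gives a latest start of day 24.
Task 3 has several dependents: task 4 (must start by day 42, minus 1-day gap → day 41); task 5 (must start by day 24). The earliest of those limits is day 24, so task 3 must start by 24 − 7 = day 17.
Task 2 has several dependents: task 3 (must start by day 17); task 5 (must start by day 24). The earliest of those limits is day 17, so task 2 must start by 17 − 6 = day 11.
So task 2 can start as early as day 3 and as late as day 11, giving 11 − 3 = 8 days of slack.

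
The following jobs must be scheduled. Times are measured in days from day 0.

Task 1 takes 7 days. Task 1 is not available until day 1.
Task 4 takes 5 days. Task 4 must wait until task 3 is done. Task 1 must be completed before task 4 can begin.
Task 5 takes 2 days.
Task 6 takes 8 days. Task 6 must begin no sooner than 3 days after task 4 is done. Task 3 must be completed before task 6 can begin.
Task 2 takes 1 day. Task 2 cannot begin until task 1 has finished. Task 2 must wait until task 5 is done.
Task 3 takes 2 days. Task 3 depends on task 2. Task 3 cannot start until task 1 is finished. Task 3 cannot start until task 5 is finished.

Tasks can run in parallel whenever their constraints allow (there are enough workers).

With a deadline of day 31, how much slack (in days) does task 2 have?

Task 5 has no prerequisites, so it starts at day 0 and finishes at day 2.
After its own release at day 1, task 1 can start at day 1 and finishes at day 8.
Task 2 cannot start until task 1 (finishes day 8); task 5 (finishes day 2). The controlling bound is day 8, so task 2 finishes at 8 + 1 = day 9.

Working backward from the deadline:
Task 6 must finish by day 31; it takes 8 days, so it must start by 31 − 8 = day 23.
Since task 6 (must start by day 23, minus 3-day gap → day 20) depends on it, task 4 must finish by day 20. Backing off its 5-day duration gives a latest start of day 15.
Task 3 has several dependents: task 4 (must start by day 15); task 6 (must start by day 23). The earliest of those limits is day 15, so task 3 must start by 15 − 2 = day 13.
Since task 3 (must start by day 13) depends on it, task 2 must finish by day 13. Backing off its 1-day duration gives a latest start of day 12.
So task 2 can start as early as day 8 and as late as day 12, giving 12 − 8 = 4 days of slack.

4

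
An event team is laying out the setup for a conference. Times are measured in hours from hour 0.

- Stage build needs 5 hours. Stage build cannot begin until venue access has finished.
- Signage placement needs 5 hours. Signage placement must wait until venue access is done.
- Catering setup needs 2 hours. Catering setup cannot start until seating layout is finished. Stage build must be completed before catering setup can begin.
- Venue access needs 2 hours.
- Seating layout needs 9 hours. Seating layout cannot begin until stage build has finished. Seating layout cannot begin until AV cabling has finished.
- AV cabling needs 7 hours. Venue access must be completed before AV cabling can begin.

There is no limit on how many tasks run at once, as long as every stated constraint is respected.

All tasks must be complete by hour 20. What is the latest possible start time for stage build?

4

Catering setup must finish by hour 20; it takes 2 hours, so it must start by 20 − 2 = hour 18.
Seating layout has to be done before catering setup (must start by hour 18). That means finishing by hour 18, i.e. starting by 18 − 9 = hour 9.
For stage build: seating layout (must start by hour 9); catering setup (must start by hour 18). The most restrictive is hour 9; with a 5-hour duration, stage build must start by hour 4.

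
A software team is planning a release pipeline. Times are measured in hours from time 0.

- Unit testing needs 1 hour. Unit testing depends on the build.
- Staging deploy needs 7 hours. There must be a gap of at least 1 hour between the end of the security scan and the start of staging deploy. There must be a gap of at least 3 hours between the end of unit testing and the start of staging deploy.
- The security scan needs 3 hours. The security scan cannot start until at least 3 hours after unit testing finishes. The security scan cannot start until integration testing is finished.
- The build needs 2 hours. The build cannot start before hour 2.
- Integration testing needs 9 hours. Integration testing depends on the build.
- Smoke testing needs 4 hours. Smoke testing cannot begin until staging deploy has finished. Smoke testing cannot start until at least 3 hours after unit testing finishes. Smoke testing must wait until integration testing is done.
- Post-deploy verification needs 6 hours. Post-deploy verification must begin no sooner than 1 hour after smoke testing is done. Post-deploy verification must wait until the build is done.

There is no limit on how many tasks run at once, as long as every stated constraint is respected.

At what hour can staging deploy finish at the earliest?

After its own release at hour 2, the build can start at hour 2 and finishes at hour 4.
After the build (finishes hour 4), integration testing can start at hour 4 and finishes at hour 13.
Unit testing waits on the build (finishes hour 4), so it starts at hour 4 and finishes at 4 + 1 = hour 5.
The security scan cannot start until unit testing (finishes hour 5, plus 3-hour gap → hour 8); integration testing (finishes hour 13). The controlling bound is hour 13, so the security scan finishes at 13 + 3 = hour 16.
Staging deploy has to wait for the security scan (finishes hour 16, plus 1-hour gap → hour 17); unit testing (finishes hour 5, plus 3-hour gap → hour 8). The latest of these is hour 17, so staging deploy runs hour 17 to 17 + 7 = hour 24.

24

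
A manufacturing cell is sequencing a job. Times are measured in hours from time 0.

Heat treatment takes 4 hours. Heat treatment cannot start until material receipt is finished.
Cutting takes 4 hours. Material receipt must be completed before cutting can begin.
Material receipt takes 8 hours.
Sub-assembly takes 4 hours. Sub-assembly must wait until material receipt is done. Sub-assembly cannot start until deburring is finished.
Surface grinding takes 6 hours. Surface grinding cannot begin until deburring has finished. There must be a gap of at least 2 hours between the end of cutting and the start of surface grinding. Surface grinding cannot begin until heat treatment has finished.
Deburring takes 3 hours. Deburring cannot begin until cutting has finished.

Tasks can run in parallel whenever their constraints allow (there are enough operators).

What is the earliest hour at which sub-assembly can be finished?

Material receipt has no prerequisites, so it starts at hour 0 and finishes at hour 8.
After material receipt (finishes hour 8), cutting can start at hour 8 and finishes at hour 12.
Deburring waits on cutting (finishes hour 12), so it starts at hour 12 and finishes at 12 + 3 = hour 15.
Sub-assembly cannot start until material receipt (finishes hour 8); deburring (finishes hour 15). The controlling bound is hour 15, so sub-assembly finishes at 15 + 4 = hour 19.

19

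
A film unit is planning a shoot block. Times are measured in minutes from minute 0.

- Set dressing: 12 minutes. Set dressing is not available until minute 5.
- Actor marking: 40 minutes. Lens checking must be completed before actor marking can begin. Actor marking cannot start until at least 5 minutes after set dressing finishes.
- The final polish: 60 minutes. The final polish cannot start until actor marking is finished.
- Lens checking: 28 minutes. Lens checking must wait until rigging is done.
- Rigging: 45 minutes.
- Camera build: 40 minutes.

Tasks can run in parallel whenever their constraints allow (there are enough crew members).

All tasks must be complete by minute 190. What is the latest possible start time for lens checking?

The final polish must finish by minute 190; it takes 60 minutes, so it must start by 190 − 60 = minute 130.
Actor marking must finish before the final polish (must start by minute 130). With a 40-minute duration, actor marking must start by 130 − 40 = minute 90.
Lens checking feeds into actor marking (must start by minute 90); so lens checking must finish by minute 90 and therefore start by minute 62.

62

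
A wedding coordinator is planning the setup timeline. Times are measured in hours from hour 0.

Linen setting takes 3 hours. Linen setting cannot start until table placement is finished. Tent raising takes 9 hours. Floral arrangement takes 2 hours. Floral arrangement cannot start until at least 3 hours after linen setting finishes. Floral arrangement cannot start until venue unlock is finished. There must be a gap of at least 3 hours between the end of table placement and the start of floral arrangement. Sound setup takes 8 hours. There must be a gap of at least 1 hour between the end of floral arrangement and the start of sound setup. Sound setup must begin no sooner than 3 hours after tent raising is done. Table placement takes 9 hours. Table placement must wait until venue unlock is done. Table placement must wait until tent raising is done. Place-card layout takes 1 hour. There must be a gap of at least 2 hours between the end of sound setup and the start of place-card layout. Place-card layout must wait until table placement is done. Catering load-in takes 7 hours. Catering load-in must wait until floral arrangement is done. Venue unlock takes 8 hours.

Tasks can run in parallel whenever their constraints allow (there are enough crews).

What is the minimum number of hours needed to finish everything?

38

Tent raising can start immediately at hour 0; it finishes at hour 9.
Nothing blocks venue unlock, so it runs from hour 0 to hour 8.
Table placement has to wait for venue unlock (finishes hour 8); tent raising (finishes hour 9). The latest of these is hour 9, so table placement runs hour 9 to 9 + 9 = hour 18.
After table placement (finishes hour 18), linen setting can start at hour 18 and finishes at hour 21.
Floral arrangement has to wait for linen setting (finishes hour 21, plus 3-hour gap → hour 24); venue unlock (finishes hour 8); table placement (finishes hour 18, plus 3-hour gap → hour 21). The latest of these is hour 24, so floral arrangement runs hour 24 to 24 + 2 = hour 26.
Catering load-in cannot begin until floral arrangement (finishes hour 26). It runs from hour 26 to 26 + 7 = hour 33.
Sound setup needs all of floral arrangement (finishes hour 26, plus 1-hour gap → hour 27); tent raising (finishes hour 9, plus 3-hour gap → hour 12). That puts its earliest start at hour 27; it finishes at 27 + 8 = hour 35.
Place-card layout cannot start until sound setup (finishes hour 35, plus 2-hour gap → hour 37); table placement (finishes hour 18). The controlling bound is hour 37, so place-card layout finishes at 37 + 1 = hour 38.
All tasks are finished once the last one completes. Finish times: Venue unlock at 8, Tent raising at 9, Table placement at 18, Linen setting at 21, Floral arrangement at 26, Sound setup at 35, Catering load-in at 33, Place-card layout at 38. The latest is hour 38.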